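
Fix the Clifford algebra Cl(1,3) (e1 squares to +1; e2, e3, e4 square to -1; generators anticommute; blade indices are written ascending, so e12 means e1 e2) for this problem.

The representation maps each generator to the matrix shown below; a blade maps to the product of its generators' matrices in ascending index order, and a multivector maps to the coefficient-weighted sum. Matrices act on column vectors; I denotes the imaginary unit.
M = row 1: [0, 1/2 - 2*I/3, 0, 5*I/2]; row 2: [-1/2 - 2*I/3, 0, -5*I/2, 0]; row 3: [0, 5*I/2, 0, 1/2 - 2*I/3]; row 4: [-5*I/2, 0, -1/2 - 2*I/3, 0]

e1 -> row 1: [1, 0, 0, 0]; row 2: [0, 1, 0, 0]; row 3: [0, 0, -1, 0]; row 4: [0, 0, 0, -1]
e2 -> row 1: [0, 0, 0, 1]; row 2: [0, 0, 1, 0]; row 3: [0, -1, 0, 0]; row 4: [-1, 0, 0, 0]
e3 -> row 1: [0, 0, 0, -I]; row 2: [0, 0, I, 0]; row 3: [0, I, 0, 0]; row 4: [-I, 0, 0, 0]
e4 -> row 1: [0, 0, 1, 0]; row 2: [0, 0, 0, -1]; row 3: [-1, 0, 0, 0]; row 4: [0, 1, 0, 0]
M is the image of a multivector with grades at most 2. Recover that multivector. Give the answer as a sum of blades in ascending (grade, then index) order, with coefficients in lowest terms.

Method: the blade images are trace-orthogonal — tr(rho(e_A) rho(e_B)^-1) = 4 if A = B and 0 otherwise — and rho(e_A)^-1 = (e_A)^2 * rho(e_A) with (e_A)^2 = +1 or -1, so the coefficient of e_A in the preimage is (e_A)^2 * tr(M rho(e_A))/4.
Nonzero projections over blades of grade <= 2: e13: (e13)^2 = +1, tr(M rho(e13)) = -10, coefficient -5/2; e24: (e24)^2 = -1, tr(M rho(e24)) = -2, coefficient 1/2; e34: (e34)^2 = -1, tr(M rho(e34)) = -8/3, coefficient 2/3. Every other blade of grade <= 2 projects to 0.
Answer: -5/2*e13 + 1/2*e24 + 2/3*e34


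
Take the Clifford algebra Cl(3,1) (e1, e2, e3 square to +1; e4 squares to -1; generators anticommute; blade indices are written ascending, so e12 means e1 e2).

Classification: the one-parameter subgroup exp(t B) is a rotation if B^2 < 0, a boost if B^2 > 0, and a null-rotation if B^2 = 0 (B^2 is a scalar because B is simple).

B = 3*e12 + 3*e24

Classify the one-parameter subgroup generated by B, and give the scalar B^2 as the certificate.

B^2 term by term: the squares give (3)^2*(e12)^2 + (3)^2*(e24)^2 = 9*(-1) + 9*(+1) = 0 (each basis 2-blade squares to minus the product of its generators' squares); cross terms between blades sharing an index anticommute and cancel. So B^2 = 0.
Answer: null-rotation, certificate B^2 = 0. The invariant at work: B^2 = 0 is unchanged by conjugation, hence its sign classifies the subgroup whatever basis B is written in.


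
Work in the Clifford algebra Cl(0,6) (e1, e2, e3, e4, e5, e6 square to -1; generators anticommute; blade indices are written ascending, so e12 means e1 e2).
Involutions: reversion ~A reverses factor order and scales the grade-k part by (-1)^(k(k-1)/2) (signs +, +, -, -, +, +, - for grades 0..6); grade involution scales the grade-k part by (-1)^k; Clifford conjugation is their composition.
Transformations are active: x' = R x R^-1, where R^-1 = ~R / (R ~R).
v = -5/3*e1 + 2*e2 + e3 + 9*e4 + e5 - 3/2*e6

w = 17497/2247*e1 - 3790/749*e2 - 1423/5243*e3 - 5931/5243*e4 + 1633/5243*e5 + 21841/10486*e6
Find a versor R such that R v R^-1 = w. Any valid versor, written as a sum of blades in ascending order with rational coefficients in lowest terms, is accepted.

Key observation: q(v) = q(w) = -3313/36 (sandwiches preserve the norm), so R = v + w = 4584/749*e1 - 2292/749*e2 + 3820/5243*e3 + 41256/5243*e4 + 6876/5243*e5 + 3056/5243*e6 works whenever it is invertible — the component of v along it is kept and (v - w)/2 reverses, sending v to w.
Answer: 4584/749*e1 - 2292/749*e2 + 3820/5243*e3 + 41256/5243*e4 + 6876/5243*e5 + 3056/5243*e6


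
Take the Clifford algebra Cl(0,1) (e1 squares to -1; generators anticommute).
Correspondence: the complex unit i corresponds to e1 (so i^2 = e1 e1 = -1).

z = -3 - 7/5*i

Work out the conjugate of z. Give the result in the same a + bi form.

In blades: z = -3 - 7/5*e1.
Conjugation here is Clifford conjugation: the scalar is fixed and the grade-1 and grade-2 blades all flip sign, giving -3 + 7/5*e1; translating back:
Answer: -3 + 7/5*i


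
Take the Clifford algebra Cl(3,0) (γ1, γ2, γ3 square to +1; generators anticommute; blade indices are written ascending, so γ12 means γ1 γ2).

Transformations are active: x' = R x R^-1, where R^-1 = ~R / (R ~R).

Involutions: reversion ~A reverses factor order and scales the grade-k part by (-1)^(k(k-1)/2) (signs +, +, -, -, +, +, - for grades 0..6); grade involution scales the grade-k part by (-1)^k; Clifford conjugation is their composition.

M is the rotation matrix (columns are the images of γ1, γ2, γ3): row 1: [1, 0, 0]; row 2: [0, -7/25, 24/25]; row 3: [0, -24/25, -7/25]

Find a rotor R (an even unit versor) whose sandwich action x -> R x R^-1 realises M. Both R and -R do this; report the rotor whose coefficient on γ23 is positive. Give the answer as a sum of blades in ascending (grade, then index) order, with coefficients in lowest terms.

Method: write R = a + b12*γ12 + b13*γ13 + b23*γ23 with a^2 + b12^2 + b13^2 + b23^2 = 1 (so R^-1 = ~R). Expanding the columns R e_j ~R gives tr M = 4a^2 - 1 and, from the antisymmetric part, M21 - M12 = -4a*b12, M13 - M31 = 4a*b13, M32 - M23 = -4a*b23.
Here tr M = 11/25, so a^2 = (1 + tr M)/4 = 9/25 and a = ±3/5. Taking a = 3/5: M21 - M12 = 0, M13 - M31 = 0, M32 - M23 = -48/25, giving b12 = 0, b13 = 0, b23 = 4/5, i.e. R = 3/5 + 4/5*γ23.
Its γ23 coefficient is already positive.
Answer: 3/5 + 4/5*γ23. Uniqueness: Spin(3) -> SO(3) maps R and -R to the same rotation of trace 11/25; fixing the sign of the γ23 coefficient removes the ambiguity.


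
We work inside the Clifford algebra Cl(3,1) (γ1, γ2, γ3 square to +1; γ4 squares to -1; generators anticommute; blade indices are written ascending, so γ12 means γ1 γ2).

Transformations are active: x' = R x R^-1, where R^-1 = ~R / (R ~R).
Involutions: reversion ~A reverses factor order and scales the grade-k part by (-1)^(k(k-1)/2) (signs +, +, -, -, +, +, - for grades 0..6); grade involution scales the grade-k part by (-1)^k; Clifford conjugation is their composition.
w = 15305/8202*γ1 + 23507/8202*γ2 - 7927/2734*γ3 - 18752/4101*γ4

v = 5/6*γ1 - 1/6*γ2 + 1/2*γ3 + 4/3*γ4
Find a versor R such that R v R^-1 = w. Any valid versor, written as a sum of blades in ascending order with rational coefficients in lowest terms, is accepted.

Here q(v) = q(w) = -29/36; the classical choice R = v + w = 3690/1367*γ1 + 3690/1367*γ2 - 3280/1367*γ3 - 4428/1367*γ4 then realises v -> w under the sandwich.
Answer: 3690/1367*γ1 + 3690/1367*γ2 - 3280/1367*γ3 - 4428/1367*γ4


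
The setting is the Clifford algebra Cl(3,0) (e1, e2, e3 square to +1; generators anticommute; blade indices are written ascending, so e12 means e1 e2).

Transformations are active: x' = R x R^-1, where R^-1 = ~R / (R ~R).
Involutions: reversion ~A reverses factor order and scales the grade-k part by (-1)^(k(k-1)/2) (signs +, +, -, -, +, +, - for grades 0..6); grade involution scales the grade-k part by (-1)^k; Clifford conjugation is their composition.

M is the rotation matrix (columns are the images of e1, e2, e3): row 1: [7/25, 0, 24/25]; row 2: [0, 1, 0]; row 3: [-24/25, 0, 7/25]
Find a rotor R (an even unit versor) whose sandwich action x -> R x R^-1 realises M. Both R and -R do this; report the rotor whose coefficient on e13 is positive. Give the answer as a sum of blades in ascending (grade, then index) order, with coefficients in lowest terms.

Method: write R = a + b12*e12 + b13*e13 + b23*e23 with a^2 + b12^2 + b13^2 + b23^2 = 1 (so R^-1 = ~R). Expanding the columns R e_j ~R gives tr M = 4a^2 - 1 and, from the antisymmetric part, M21 - M12 = -4a*b12, M13 - M31 = 4a*b13, M32 - M23 = -4a*b23.
Here tr M = 39/25, so a^2 = (1 + tr M)/4 = 16/25 and a = ±4/5. Taking a = 4/5: M21 - M12 = 0, M13 - M31 = 48/25, M32 - M23 = 0, giving b12 = 0, b13 = 3/5, b23 = 0, i.e. R = 4/5 + 3/5*e13.
Its e13 coefficient is already positive.
Answer: 4/5 + 3/5*e13. Note: both R and -R realise this M (trace 39/25); the covering map identifies them, and the e13-coefficient sign is the tie-breaker.


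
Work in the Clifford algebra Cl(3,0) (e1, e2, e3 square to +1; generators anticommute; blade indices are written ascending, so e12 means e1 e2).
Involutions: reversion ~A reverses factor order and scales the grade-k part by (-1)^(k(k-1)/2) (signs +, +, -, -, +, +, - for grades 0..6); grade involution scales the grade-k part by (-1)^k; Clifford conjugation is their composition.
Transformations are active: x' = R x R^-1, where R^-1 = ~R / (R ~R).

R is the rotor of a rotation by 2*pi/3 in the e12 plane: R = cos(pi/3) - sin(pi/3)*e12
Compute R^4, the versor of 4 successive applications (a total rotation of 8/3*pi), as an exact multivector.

Because a rotor carries half the rotation angle, composing 4 copies of this e12-plane rotor multiplies the phase: 4*(pi/3) = 4*pi/3, hence R^4 = cos(4*pi/3) - sin(4*pi/3)*e12.
cos(4*pi/3) = -1/2 and sin(4*pi/3) = -sqrt(3)/2, so R^4 = -1/2 + sqrt(3)/2*e12. The net rotation is 2/3*pi (after discarding 1 full turn, each of which contributes a factor -1 to the rotor); the rotor keeps the half-angle phase exactly.
Answer: -1/2 + sqrt(3)/2*e12


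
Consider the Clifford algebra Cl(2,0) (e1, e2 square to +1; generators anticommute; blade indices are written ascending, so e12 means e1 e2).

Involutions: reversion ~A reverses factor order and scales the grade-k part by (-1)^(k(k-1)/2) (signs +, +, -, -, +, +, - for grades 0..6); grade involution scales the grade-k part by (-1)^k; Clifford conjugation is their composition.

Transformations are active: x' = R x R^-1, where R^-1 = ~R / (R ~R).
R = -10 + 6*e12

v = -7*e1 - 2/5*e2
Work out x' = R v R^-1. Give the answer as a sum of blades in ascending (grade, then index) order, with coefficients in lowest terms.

~R = -10 - 6*e12, and R ~R = 136, so R^-1 = ~R / (136).
R v = 338/5*e1 + 46*e2
Answer: -50/17*e1 - 541/85*e2


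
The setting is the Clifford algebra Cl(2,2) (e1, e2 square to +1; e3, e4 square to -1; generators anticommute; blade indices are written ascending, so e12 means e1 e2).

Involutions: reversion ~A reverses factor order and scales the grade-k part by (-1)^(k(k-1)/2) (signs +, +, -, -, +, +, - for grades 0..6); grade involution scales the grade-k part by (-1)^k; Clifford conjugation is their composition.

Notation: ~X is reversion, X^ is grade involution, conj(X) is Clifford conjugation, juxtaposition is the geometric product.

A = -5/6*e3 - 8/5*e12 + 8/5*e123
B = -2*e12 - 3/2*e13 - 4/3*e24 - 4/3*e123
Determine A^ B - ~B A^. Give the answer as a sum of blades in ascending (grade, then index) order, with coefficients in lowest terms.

first term: -16/15 - 5/4*e1 - 12/5*e2 - 16/3*e3 + 10/9*e12 + 32/15*e14 - 12/5*e23 - 5/3*e123 - 32/15*e134 + 10/9*e234
second term: 16/15 - 5/4*e1 + 12/5*e2 + 16/3*e3 - 10/9*e12 + 32/15*e14 - 12/5*e23 + 5/3*e123 - 32/15*e134 - 10/9*e234
Answer: -32/15 - 24/5*e2 - 32/3*e3 + 20/9*e12 - 10/3*e123 + 20/9*e234


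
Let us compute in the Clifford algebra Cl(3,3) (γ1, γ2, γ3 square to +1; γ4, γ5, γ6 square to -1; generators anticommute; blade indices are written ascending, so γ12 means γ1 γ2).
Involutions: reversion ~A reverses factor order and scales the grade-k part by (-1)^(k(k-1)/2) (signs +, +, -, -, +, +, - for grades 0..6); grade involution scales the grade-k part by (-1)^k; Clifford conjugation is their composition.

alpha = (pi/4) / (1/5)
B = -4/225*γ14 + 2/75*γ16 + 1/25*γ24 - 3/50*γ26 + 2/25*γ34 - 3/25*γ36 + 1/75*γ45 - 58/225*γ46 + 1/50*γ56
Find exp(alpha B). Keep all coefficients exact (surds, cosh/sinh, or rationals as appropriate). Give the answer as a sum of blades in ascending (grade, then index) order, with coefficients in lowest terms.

B^2 term by term: the squares give (-4/225)^2*(γ14)^2 + (2/75)^2*(γ16)^2 + (1/25)^2*(γ24)^2 + (-3/50)^2*(γ26)^2 + (2/25)^2*(γ34)^2 + (-3/25)^2*(γ36)^2 + (1/75)^2*(γ45)^2 + (-58/225)^2*(γ46)^2 + (1/50)^2*(γ56)^2 = 16/50625*(+1) + 4/5625*(+1) + 1/625*(+1) + 9/2500*(+1) + 4/625*(+1) + 9/625*(+1) + 1/5625*(-1) + 3364/50625*(-1) + 1/2500*(-1) = -1/25 (each basis 2-blade squares to minus the product of its generators' squares); cross terms between blades sharing an index anticommute and cancel; the commuting (index-disjoint) pairs give grade-4 terms 2*c*c'*(blade product), which cancel blade by blade — γ1246: -4/1875 + 4/1875 = 0; γ1346: -8/1875 + 8/1875 = 0; γ1456: -4/5625 + 4/5625 = 0; γ2346: 6/625 - 6/625 = 0; γ2456: 1/625 - 1/625 = 0; γ3456: 2/625 - 2/625 = 0 — confirming B is simple. So B^2 = -1/25.
B^2 = -1/25 — circular case — the even/odd split gives cos and sin: l = 1/5, alpha*l = pi/4, so exp(alpha B) = cos(pi/4) + (sin(pi/4)/(1/5))*B = sqrt(2)/2 + (5*sqrt(2)/2)*B.
Answer: sqrt(2)/2 - 2*sqrt(2)/45*γ14 + sqrt(2)/15*γ16 + sqrt(2)/10*γ24 - 3*sqrt(2)/20*γ26 + sqrt(2)/5*γ34 - 3*sqrt(2)/10*γ36 + sqrt(2)/30*γ45 - 29*sqrt(2)/45*γ46 + sqrt(2)/20*γ56


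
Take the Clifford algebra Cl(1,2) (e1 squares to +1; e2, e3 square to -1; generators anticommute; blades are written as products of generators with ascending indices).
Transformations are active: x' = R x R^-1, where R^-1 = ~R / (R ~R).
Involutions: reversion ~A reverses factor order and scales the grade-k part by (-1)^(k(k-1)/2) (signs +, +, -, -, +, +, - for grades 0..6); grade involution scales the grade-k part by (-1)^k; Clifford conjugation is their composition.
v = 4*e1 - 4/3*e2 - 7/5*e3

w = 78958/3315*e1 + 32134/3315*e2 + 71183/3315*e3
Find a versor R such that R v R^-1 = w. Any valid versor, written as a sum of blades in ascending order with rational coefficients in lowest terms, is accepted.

R = v + w = 92218/3315*e1 + 9238/1105*e2 + 66542/3315*e3 works: the equal norms (2759/225) guarantee its sandwich swaps v into w.
Answer: 92218/3315*e1 + 9238/1105*e2 + 66542/3315*e3


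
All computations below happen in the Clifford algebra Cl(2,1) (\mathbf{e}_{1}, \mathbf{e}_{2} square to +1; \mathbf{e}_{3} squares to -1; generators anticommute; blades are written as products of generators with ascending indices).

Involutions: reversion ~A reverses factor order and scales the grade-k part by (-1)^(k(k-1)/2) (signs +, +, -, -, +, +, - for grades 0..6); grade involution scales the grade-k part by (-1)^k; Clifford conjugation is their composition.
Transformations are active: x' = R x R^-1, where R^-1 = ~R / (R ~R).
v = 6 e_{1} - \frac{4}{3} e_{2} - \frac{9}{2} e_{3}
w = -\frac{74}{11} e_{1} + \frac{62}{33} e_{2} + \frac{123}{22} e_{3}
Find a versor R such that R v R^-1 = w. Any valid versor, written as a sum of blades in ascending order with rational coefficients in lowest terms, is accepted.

The midline construction: v and w both square to \frac{631}{36}, so reflecting in their sum -\frac{8}{11} e_{1} + \frac{6}{11} e_{2} + \frac{12}{11} e_{3} exchanges them.
Answer: -\frac{8}{11} e_{1} + \frac{6}{11} e_{2} + \frac{12}{11} e_{3}


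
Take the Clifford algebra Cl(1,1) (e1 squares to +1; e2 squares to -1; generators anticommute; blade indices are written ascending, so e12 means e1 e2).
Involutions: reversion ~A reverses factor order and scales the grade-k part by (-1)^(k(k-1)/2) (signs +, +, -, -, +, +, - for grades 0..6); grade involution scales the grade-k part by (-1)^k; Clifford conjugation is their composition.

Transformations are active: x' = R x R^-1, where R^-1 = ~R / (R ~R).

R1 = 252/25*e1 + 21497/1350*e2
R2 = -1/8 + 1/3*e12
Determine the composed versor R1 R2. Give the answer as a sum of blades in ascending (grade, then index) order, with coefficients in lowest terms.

Distribute over the terms of R1 (each basis-blade product reordered to ascending indices, repeated generators contracted through their squares):
(252/25*e1) R2 = -63/50*e1 + 84/25*e2
(21497/1350*e2) R2 = 21497/4050*e1 - 21497/10800*e2
Summing the partial products and collecting blades:
Answer: 8197/2025*e1 + 14791/10800*e2


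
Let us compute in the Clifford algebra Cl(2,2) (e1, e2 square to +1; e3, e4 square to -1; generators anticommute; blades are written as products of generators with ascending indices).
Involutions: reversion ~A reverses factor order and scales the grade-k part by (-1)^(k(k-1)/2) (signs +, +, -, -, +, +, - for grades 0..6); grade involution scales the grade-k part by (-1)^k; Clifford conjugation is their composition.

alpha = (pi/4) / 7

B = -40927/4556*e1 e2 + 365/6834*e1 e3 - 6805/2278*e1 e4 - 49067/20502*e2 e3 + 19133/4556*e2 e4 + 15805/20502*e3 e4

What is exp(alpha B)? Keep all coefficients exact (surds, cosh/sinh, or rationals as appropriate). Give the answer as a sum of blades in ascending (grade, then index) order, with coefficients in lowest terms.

B^2 term by term: the squares give (-40927/4556)^2*(e1 e2)^2 + (365/6834)^2*(e1 e3)^2 + (-6805/2278)^2*(e1 e4)^2 + (-49067/20502)^2*(e2 e3)^2 + (19133/4556)^2*(e2 e4)^2 + (15805/20502)^2*(e3 e4)^2 = 1675019329/20757136*(-1) + 133225/46703556*(+1) + 46308025/5189284*(+1) + 2407570489/420332004*(+1) + 366071689/20757136*(+1) + 249798025/420332004*(-1) = -49 (each basis 2-blade squares to minus the product of its generators' squares); cross terms between blades sharing an index anticommute and cancel; the commuting (index-disjoint) pairs give grade-4 terms 2*c*c'*(blade product), which cancel blade by blade — e1 e2 e3 e4: -646851235/46703556 - 6983545/15567852 + 333900935/23351778 = 0 — confirming B is simple. So B^2 = -49.
B^2 = -49 — B^2 < 0, so the exponential closes trigonometrically: l = 7, alpha*l = pi/4, so exp(alpha B) = cos(pi/4) + (sin(pi/4)/7)*B = sqrt(2)/2 + (sqrt(2)/14)*B.
Answer: sqrt(2)/2 - 40927*sqrt(2)/63784*e1 e2 + 365*sqrt(2)/95676*e1 e3 - 6805*sqrt(2)/31892*e1 e4 - 49067*sqrt(2)/287028*e2 e3 + 19133*sqrt(2)/63784*e2 e4 + 15805*sqrt(2)/287028*e3 e4


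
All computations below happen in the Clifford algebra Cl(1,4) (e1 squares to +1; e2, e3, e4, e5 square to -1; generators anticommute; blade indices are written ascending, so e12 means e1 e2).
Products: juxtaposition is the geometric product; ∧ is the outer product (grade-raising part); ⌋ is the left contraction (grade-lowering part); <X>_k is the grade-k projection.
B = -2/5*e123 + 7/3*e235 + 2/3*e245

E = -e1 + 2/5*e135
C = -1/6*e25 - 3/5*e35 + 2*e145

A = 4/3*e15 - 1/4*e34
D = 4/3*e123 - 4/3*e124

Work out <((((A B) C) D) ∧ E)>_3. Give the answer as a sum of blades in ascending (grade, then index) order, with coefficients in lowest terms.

step 1: -28/9*e123 - 71/90*e124 + 7/10*e235 - 7/12*e245
step 2: 21/50*e2 - 7/60*e3 + 7/72*e4 - 7/6*e12 + 71/45*e25 - 28/15*e125 + 14/27*e135 + 71/540*e145 - 7/20*e234 - 7/5*e1234 - 56/9*e2345 - 71/150*e12345
step 3: -154/45*e3 - 14/45*e4 + 77/270*e12 + 7/75*e13 - 77/75*e14 + 209/405*e25 + 78/25*e35 - 418/225*e45 + 836/135*e135 + 52/5*e145 + 7/270*e1234 + 13/15*e2345
step 4: -154/45*e13 - 14/45*e14 - 209/405*e125 - 78/25*e135 + 418/225*e145 - 28/225*e1345 - 13/15*e12345
step 5: -209/405*e125 - 78/25*e135 + 418/225*e145
Answer: -209/405*e125 - 78/25*e135 + 418/225*e145


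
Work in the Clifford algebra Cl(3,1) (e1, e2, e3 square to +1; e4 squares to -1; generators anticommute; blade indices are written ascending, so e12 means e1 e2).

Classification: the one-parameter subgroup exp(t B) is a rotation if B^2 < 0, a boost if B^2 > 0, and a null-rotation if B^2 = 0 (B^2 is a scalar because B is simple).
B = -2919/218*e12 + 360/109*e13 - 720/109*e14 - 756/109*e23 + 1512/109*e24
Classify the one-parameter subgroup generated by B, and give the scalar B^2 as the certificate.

B^2 term by term: the squares give (-2919/218)^2*(e12)^2 + (360/109)^2*(e13)^2 + (-720/109)^2*(e14)^2 + (-756/109)^2*(e23)^2 + (1512/109)^2*(e24)^2 = 8520561/47524*(-1) + 129600/11881*(-1) + 518400/11881*(+1) + 571536/11881*(-1) + 2286144/11881*(+1) = -9/4 (each basis 2-blade squares to minus the product of its generators' squares); cross terms between blades sharing an index anticommute and cancel; the commuting (index-disjoint) pairs give grade-4 terms 2*c*c'*(blade product), which cancel blade by blade — e1234: -1088640/11881 + 1088640/11881 = 0 — confirming B is simple. So B^2 = -9/4.
Answer: rotation, certificate B^2 = -9/4. Key observation: B^2 = -9/4 is a conjugation invariant, so its sign decides the class regardless of the surface form of B.


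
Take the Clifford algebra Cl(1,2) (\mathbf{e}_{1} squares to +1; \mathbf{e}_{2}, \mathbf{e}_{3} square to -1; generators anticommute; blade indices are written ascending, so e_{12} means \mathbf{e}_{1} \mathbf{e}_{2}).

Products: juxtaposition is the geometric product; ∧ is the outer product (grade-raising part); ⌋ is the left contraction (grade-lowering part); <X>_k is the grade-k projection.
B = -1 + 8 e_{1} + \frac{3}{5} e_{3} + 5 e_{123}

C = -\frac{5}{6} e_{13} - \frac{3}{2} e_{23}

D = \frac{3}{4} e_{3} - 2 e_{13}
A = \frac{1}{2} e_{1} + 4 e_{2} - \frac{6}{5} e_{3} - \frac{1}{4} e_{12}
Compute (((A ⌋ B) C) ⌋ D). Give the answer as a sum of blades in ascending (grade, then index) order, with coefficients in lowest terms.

step 1: \frac{118}{25} - \frac{5}{4} e_{3} + 6 e_{12} + 20 e_{13} + \frac{5}{2} e_{23}
step 2: -\frac{155}{12} + \frac{25}{24} e_{1} + \frac{15}{8} e_{2} - \frac{335}{12} e_{12} + \frac{76}{15} e_{13} - \frac{52}{25} e_{23}
step 3: -\frac{152}{15} - \frac{565}{48} e_{3} + \frac{155}{6} e_{13}
Answer: -\frac{152}{15} - \frac{565}{48} e_{3} + \frac{155}{6} e_{13}


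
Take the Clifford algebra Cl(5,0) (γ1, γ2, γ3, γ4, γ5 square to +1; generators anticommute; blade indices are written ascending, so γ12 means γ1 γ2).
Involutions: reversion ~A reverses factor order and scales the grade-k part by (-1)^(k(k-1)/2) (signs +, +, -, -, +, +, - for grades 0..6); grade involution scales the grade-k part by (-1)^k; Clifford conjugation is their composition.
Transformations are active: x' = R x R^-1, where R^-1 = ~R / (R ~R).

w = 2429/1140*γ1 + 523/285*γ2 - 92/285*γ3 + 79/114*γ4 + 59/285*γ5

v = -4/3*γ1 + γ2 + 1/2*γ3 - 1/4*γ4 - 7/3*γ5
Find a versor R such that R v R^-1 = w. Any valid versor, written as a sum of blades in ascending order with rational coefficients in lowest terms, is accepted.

Since q(v) = q(w) = 1229/144, the sum R = v + w = 303/380*γ1 + 808/285*γ2 + 101/570*γ3 + 101/228*γ4 - 202/95*γ5 does the job whenever invertible.
Answer: 303/380*γ1 + 808/285*γ2 + 101/570*γ3 + 101/228*γ4 - 202/95*γ5


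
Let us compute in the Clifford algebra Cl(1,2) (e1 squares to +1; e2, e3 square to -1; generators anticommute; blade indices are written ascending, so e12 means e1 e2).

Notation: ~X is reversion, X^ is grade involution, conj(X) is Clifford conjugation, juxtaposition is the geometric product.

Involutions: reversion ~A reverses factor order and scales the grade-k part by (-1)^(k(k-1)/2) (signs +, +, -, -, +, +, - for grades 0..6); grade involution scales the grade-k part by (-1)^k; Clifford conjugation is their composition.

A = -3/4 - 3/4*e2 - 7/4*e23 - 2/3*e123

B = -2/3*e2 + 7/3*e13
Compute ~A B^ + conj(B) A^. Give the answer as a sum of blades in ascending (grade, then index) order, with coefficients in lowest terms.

first term: 1/2 - 37/18*e2 + 7/6*e3 - 49/12*e12 - 47/36*e13 + 7/4*e123
second term: -1/2 + 19/18*e2 + 7/6*e3 + 49/12*e12 + 79/36*e13 + 7/4*e123
Answer: -e2 + 7/3*e3 + 8/9*e13 + 7/2*e123


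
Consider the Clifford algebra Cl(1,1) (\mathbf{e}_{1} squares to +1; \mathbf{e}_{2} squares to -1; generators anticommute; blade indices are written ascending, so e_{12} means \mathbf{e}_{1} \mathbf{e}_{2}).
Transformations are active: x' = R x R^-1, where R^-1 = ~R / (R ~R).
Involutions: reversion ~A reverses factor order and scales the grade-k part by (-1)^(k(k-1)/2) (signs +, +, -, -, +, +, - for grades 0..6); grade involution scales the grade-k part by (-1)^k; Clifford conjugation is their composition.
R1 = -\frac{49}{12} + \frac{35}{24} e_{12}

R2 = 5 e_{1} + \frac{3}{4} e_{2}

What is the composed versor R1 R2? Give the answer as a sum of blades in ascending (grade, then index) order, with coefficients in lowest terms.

Distribute over the terms of R1 (each basis-blade product reordered to ascending indices, repeated generators contracted through their squares):
(-\frac{49}{12}) R2 = -\frac{245}{12} e_{1} - \frac{49}{16} e_{2}
(\frac{35}{24} e_{12}) R2 = -\frac{35}{32} e_{1} - \frac{175}{24} e_{2}
Summing the partial products and collecting blades:
Answer: -\frac{2065}{96} e_{1} - \frac{497}{48} e_{2}


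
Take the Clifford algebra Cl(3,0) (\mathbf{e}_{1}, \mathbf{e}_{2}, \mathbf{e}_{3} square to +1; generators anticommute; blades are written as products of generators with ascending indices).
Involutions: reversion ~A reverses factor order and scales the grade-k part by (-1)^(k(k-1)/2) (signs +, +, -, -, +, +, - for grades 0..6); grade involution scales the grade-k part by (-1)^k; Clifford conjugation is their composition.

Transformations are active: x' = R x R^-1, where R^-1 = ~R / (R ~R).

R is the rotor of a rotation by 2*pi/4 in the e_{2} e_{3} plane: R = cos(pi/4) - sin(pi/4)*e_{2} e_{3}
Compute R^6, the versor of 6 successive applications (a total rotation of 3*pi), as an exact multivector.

Rotor phase runs at HALF the rotation angle; powers of one rotor simply add phase, so after 6 steps in e_{2} e_{3} the phase is 6*pi/4 = \frac{3 \pi}{2} and R^6 = cos(\frac{3 \pi}{2}) - sin(\frac{3 \pi}{2})*e_{2} e_{3}.
cos(\frac{3 \pi}{2}) = 0 and sin(\frac{3 \pi}{2}) = -1, so R^6 = e_{2} e_{3}. The net rotation is 1*pi (after discarding 1 full turn, each of which contributes a factor -1 to the rotor); the rotor keeps the half-angle phase exactly.
Answer: e_{2} e_{3}


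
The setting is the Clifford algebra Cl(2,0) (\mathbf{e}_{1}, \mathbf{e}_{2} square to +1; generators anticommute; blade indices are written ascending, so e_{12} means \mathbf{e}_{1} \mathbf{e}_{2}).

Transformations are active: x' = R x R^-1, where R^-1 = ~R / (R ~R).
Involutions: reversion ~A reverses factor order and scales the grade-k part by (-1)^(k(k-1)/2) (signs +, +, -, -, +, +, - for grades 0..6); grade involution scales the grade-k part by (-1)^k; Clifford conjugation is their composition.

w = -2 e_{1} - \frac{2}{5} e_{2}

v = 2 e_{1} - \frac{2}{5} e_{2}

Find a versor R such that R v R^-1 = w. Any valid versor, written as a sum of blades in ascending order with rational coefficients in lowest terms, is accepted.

Reasoning: v^2 = w^2 = \frac{104}{25} since conjugation preserves the quadratic form; R = v + w = -\frac{4}{5} e_{2} is then valid when invertible, keeping its own part and reversing (v - w)/2.
Answer: -\frac{4}{5} e_{2}


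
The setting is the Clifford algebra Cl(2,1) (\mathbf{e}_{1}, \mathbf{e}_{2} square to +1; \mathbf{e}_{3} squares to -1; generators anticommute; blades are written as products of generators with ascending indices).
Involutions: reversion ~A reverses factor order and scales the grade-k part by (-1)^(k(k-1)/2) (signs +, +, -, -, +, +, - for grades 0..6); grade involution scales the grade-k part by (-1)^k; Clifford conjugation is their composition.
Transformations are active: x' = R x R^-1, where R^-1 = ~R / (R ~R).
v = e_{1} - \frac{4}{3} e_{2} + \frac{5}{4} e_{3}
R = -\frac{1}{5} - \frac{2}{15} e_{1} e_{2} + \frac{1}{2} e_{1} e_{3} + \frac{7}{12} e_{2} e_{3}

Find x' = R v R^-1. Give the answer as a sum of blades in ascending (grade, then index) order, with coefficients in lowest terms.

~R = -\frac{1}{5} + \frac{2}{15} e_{1} e_{2} - \frac{1}{2} e_{1} e_{3} - \frac{7}{12} e_{2} e_{3}, and R ~R = -\frac{213}{400}, so R^-1 = ~R / (-\frac{213}{400}).
R v = -\frac{233}{360} e_{1} - \frac{79}{240} e_{2} + \frac{1}{36} e_{3} + \frac{13}{12} e_{1} e_{2} e_{3}
Answer: \frac{63}{71} e_{1} - \frac{202}{213} e_{2} - \frac{195}{284} e_{3}


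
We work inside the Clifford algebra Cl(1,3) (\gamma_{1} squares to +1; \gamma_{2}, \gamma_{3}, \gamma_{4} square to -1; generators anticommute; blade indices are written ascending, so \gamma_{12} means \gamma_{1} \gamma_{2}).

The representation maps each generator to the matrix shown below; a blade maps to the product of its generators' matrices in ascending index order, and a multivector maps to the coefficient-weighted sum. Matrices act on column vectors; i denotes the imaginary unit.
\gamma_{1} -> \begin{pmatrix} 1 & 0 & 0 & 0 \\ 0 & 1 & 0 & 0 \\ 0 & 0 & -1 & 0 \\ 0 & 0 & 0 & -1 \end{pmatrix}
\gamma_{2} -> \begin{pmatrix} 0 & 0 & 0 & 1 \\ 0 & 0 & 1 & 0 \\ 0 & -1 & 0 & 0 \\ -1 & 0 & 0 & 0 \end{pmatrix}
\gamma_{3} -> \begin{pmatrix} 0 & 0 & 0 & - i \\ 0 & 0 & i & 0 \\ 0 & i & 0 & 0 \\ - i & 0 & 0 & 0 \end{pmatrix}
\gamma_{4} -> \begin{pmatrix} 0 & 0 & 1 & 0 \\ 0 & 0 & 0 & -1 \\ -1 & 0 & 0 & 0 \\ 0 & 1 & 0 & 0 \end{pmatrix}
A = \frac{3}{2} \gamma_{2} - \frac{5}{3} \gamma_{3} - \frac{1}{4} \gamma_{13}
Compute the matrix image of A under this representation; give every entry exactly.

Bivector images (products of the table entries): rho(\gamma_{13}) = rho(\gamma_{1})rho(\gamma_{3}) = \begin{pmatrix} 0 & 0 & 0 & - i \\ 0 & 0 & i & 0 \\ 0 & - i & 0 & 0 \\ i & 0 & 0 & 0 \end{pmatrix}.
M = (\frac{3}{2})*rho(\gamma_{2}) + (-\frac{5}{3})*rho(\gamma_{3}) + (-\frac{1}{4})*rho(\gamma_{13}), summed entrywise:
Answer: \begin{pmatrix} 0 & 0 & 0 & \frac{3}{2} + \frac{23 i}{12} \\ 0 & 0 & \frac{3}{2} - \frac{23 i}{12} & 0 \\ 0 & - \frac{3}{2} - \frac{17 i}{12} & 0 & 0 \\ - \frac{3}{2} + \frac{17 i}{12} & 0 & 0 & 0 \end{pmatrix}


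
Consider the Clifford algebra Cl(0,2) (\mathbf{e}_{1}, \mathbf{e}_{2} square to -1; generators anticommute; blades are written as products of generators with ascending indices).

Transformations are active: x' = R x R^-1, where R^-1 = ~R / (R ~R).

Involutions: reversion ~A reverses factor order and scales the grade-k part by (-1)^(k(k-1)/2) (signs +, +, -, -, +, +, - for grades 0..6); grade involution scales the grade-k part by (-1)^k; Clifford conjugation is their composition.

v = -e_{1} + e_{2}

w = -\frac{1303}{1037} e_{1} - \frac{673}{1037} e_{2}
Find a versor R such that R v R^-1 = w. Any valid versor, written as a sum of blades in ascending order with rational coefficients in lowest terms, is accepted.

Take R = v + w = -\frac{2340}{1037} e_{1} + \frac{364}{1037} e_{2}. Because q(v) = q(w) = -2, conjugation by R sends v exactly to w.
Answer: -\frac{2340}{1037} e_{1} + \frac{364}{1037} e_{2}


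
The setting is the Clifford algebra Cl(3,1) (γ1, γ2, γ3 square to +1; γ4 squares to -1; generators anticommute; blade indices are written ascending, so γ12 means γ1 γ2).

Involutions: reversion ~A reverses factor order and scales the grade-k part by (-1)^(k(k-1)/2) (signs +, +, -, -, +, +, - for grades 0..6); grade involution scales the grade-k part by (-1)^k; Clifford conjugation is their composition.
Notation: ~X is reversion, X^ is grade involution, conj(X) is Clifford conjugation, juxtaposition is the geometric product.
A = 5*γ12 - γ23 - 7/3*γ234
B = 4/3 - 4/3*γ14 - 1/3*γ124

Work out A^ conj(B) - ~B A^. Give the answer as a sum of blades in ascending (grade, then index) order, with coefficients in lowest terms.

first term: 5/3*γ4 + 20/3*γ12 - 7/9*γ13 - 4/3*γ23 - 20/3*γ24 + 28/9*γ123 - 1/3*γ134 + 28/9*γ234 - 4/3*γ1234
second term: -5/3*γ4 + 20/3*γ12 - 7/9*γ13 - 4/3*γ23 + 20/3*γ24 - 28/9*γ123 - 1/3*γ134 + 28/9*γ234 - 4/3*γ1234
Answer: 10/3*γ4 - 40/3*γ24 + 56/9*γ123


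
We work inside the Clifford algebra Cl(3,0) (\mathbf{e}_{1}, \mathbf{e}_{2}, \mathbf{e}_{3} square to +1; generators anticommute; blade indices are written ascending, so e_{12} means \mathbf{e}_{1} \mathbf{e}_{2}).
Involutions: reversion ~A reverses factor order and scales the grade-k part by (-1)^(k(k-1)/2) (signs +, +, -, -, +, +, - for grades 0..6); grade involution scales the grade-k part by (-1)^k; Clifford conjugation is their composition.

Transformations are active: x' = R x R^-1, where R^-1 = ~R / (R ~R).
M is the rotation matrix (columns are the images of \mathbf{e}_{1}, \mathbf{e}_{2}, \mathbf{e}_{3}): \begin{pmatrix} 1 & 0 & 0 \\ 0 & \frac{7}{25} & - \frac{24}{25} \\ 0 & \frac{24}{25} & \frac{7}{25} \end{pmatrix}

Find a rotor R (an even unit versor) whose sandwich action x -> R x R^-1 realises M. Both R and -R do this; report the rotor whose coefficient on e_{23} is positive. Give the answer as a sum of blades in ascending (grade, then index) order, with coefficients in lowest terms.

Method: write R = a + b12*e_{12} + b13*e_{13} + b23*e_{23} with a^2 + b12^2 + b13^2 + b23^2 = 1 (so R^-1 = ~R). Expanding the columns R e_j ~R gives tr M = 4a^2 - 1 and, from the antisymmetric part, M21 - M12 = -4a*b12, M13 - M31 = 4a*b13, M32 - M23 = -4a*b23.
Here tr M = \frac{39}{25}, so a^2 = (1 + tr M)/4 = \frac{16}{25} and a = ±\frac{4}{5}. Taking a = \frac{4}{5}: M21 - M12 = 0, M13 - M31 = 0, M32 - M23 = \frac{48}{25}, giving b12 = 0, b13 = 0, b23 = -\frac{3}{5}, i.e. R = \frac{4}{5} - \frac{3}{5} e_{23}.
Its e_{23} coefficient is negative, so report the other preimage -R.
Answer: -\frac{4}{5} + \frac{3}{5} e_{23}. Why the constraint matters: R and -R act identically through the sandwich — M has trace \frac{39}{25} either way — so only the sign condition on e_{23} picks one of the two preimages.


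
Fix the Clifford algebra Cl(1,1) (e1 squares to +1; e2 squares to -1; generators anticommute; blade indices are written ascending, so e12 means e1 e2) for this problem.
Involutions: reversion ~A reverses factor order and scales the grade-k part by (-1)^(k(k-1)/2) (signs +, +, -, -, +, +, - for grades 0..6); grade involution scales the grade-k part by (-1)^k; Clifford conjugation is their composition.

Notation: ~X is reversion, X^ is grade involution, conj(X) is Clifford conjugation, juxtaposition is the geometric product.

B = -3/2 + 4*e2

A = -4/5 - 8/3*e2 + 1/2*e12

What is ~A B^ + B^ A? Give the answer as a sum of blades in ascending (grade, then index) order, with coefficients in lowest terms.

first term: -142/15 - 2*e1 + 36/5*e2 + 3/4*e12
second term: -142/15 - 2*e1 + 36/5*e2 - 3/4*e12
Answer: -284/15 - 4*e1 + 72/5*e2


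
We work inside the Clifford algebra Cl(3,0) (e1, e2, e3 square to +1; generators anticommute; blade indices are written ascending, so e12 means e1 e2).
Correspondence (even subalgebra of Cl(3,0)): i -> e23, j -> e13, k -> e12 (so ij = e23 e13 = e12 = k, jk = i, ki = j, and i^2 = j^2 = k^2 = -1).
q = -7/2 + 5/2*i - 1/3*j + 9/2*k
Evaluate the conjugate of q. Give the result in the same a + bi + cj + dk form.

In blades: q = -7/2 + 9/2*e12 - 1/3*e13 + 5/2*e23.
Quaternion conjugation is reversion on the even subalgebra: the scalar is fixed and every grade-2 blade flips sign, giving -7/2 - 9/2*e12 + 1/3*e13 - 5/2*e23; translating back:
Answer: -7/2 - 5/2*i + 1/3*j - 9/2*k


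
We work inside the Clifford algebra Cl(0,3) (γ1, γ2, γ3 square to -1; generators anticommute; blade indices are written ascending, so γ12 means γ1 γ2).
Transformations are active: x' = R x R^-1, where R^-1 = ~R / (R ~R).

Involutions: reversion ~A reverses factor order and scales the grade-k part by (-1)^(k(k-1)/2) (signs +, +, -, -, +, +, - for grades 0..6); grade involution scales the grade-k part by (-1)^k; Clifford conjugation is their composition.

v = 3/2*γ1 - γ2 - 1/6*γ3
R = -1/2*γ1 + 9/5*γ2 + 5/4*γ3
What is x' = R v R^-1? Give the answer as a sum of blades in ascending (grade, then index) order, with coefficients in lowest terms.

~R = -1/2*γ1 + 9/5*γ2 + 5/4*γ3, and R ~R = -2021/400, so R^-1 = ~R / (-2021/400).
R v = 331/120 - 11/5*γ12 - 43/24*γ13 + 19/20*γ23
Answer: -11569/12126*γ1 - 1951/2021*γ2 - 4843/4042*γ3


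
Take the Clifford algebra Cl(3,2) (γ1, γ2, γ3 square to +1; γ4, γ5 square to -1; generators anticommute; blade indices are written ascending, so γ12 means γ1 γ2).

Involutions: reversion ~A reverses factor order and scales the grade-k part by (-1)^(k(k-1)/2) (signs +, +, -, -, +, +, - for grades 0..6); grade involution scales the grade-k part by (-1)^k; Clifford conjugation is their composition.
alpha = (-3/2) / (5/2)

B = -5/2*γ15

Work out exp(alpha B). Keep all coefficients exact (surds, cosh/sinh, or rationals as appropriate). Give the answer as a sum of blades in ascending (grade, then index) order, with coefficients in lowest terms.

B^2 = (-5/2)^2*(γ15)^2 = 25/4*(+1) = 25/4 (a basis 2-blade squares to minus the product of its generators' squares).
B^2 = 25/4 — hyperbolic case — the even/odd split gives cosh and sinh: l = 5/2, alpha*l = -3/2, so exp(alpha B) = cosh(-3/2) + (sinh(-3/2)/(5/2))*B = cosh(3/2) + (-2*sinh(3/2)/5)*B.
Answer: cosh(3/2) + sinh(3/2)*γ15


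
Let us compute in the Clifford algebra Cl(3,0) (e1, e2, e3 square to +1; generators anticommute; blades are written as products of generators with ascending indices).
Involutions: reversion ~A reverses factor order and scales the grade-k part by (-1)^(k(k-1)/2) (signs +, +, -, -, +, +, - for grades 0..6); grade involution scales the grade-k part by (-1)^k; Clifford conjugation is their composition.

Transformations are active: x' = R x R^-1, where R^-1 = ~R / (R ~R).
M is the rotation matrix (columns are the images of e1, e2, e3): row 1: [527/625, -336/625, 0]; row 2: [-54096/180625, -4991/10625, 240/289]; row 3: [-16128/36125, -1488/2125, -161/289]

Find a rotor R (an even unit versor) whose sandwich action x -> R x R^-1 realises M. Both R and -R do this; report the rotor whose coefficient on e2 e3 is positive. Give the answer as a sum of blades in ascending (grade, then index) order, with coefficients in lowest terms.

Method: write R = a + b12*e1 e2 + b13*e1 e3 + b23*e2 e3 with a^2 + b12^2 + b13^2 + b23^2 = 1 (so R^-1 = ~R). Expanding the columns R e_j ~R gives tr M = 4a^2 - 1 and, from the antisymmetric part, M21 - M12 = -4a*b12, M13 - M31 = 4a*b13, M32 - M23 = -4a*b23.
Here tr M = -33169/180625, so a^2 = (1 + tr M)/4 = 36864/180625 and a = ±192/425. Taking a = 192/425: M21 - M12 = 43008/180625, M13 - M31 = 16128/36125, M32 - M23 = -55296/36125, giving b12 = -56/425, b13 = 21/85, b23 = 72/85, i.e. R = 192/425 - 56/425*e1 e2 + 21/85*e1 e3 + 72/85*e2 e3.
Its e2 e3 coefficient is already positive.
Answer: 192/425 - 56/425*e1 e2 + 21/85*e1 e3 + 72/85*e2 e3. Key observation: the double cover Spin(3) -> SO(3) sends R and -R to the same matrix (trace -33169/180625 here), so the stated sign of the e2 e3 coefficient is what selects one sheet.


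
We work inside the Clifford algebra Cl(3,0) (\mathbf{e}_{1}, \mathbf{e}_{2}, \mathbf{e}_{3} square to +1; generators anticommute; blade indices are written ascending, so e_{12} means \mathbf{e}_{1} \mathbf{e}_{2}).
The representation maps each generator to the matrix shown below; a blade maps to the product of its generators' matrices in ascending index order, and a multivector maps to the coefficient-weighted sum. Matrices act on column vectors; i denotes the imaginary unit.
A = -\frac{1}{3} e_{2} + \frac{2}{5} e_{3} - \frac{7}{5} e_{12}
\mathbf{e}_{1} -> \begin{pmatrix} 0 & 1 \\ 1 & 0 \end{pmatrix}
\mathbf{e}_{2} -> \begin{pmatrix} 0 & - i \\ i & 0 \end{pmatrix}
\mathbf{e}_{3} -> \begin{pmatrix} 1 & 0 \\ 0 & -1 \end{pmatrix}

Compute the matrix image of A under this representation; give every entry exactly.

Bivector images (products of the table entries): rho(e_{12}) = rho(\mathbf{e}_{1})rho(\mathbf{e}_{2}) = \begin{pmatrix} i & 0 \\ 0 & - i \end{pmatrix}.
M = (-\frac{1}{3})*rho(e_{2}) + (\frac{2}{5})*rho(e_{3}) + (-\frac{7}{5})*rho(e_{12}), summed entrywise:
Answer: \begin{pmatrix} \frac{2}{5} - \frac{7 i}{5} & \frac{i}{3} \\ - \frac{i}{3} & - \frac{2}{5} + \frac{7 i}{5} \end{pmatrix}


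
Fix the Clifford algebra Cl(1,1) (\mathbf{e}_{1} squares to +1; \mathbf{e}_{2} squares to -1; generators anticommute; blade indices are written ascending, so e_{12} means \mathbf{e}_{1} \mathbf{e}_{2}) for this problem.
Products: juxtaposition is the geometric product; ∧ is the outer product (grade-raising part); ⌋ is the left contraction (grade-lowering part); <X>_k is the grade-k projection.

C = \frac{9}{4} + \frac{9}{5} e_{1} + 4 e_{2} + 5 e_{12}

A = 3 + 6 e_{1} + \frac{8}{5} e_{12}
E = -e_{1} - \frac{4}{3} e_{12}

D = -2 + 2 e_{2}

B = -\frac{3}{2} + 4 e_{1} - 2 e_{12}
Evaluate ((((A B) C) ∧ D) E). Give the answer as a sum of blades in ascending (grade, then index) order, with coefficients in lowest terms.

step 1: \frac{163}{10} + 3 e_{1} - \frac{92}{5} e_{2} - \frac{42}{5} e_{12}
step 2: \frac{2947}{40} - \frac{2231}{100} e_{1} + \frac{1348}{25} e_{2} + \frac{2693}{25} e_{12}
step 3: -\frac{2947}{20} + \frac{2231}{50} e_{1} + \frac{3951}{100} e_{2} - \frac{13003}{50} e_{12}
step 4: \frac{45319}{150} + \frac{9467}{100} e_{1} - \frac{47933}{150} e_{2} + \frac{70793}{300} e_{12}
Answer: \frac{45319}{150} + \frac{9467}{100} e_{1} - \frac{47933}{150} e_{2} + \frac{70793}{300} e_{12}
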